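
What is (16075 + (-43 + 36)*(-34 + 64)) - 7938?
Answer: 7927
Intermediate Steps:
(16075 + (-43 + 36)*(-34 + 64)) - 7938 = (16075 - 7*30) - 7938 = (16075 - 210) - 7938 = 15865 - 7938 = 7927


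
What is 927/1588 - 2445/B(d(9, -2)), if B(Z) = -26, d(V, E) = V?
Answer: 1953381/20644 ≈ 94.622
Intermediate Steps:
927/1588 - 2445/B(d(9, -2)) = 927/1588 - 2445/(-26) = 927*(1/1588) - 2445*(-1/26) = 927/1588 + 2445/26 = 1953381/20644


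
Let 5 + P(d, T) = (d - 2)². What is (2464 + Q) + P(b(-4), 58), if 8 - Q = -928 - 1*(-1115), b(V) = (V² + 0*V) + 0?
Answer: 2476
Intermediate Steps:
b(V) = V² (b(V) = (V² + 0) + 0 = V² + 0 = V²)
P(d, T) = -5 + (-2 + d)² (P(d, T) = -5 + (d - 2)² = -5 + (-2 + d)²)
Q = -179 (Q = 8 - (-928 - 1*(-1115)) = 8 - (-928 + 1115) = 8 - 1*187 = 8 - 187 = -179)
(2464 + Q) + P(b(-4), 58) = (2464 - 179) + (-5 + (-2 + (-4)²)²) = 2285 + (-5 + (-2 + 16)²) = 2285 + (-5 + 14²) = 2285 + (-5 + 196) = 2285 + 191 = 2476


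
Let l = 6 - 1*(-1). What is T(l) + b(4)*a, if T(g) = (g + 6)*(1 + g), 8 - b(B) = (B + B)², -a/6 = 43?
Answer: 14552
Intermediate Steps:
a = -258 (a = -6*43 = -258)
l = 7 (l = 6 + 1 = 7)
b(B) = 8 - 4*B² (b(B) = 8 - (B + B)² = 8 - (2*B)² = 8 - 4*B²)
T(g) = (1 + g)*(6 + g) (T(g) = (6 + g)*(1 + g) = (1 + g)*(6 + g))
T(l) + b(4)*a = (6 + 7² + 7*7) + (8 - 4*4²)*(-258) = (6 + 49 + 49) + (8 - 4*16)*(-258) = 104 + (8 - 64)*(-258) = 104 - 56*(-258) = 104 + 14448 = 14552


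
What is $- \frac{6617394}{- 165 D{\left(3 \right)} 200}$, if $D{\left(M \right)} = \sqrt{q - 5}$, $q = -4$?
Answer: $- \frac{367633 i}{5500} \approx - 66.842 i$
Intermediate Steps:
$D{\left(M \right)} = 3 i$ ($D{\left(M \right)} = \sqrt{-4 - 5} = \sqrt{-9} = 3 i$)
$- \frac{6617394}{- 165 D{\left(3 \right)} 200} = - \frac{6617394}{- 165 \cdot 3 i 200} = - \frac{6617394}{- 495 i 200} = - \frac{6617394}{\left(-99000\right) i} = - 6617394 \frac{i}{99000} = - \frac{367633 i}{5500}$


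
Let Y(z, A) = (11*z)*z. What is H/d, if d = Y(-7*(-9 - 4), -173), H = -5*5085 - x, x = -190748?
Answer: 165323/91091 ≈ 1.8149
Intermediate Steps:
H = 165323 (H = -5*5085 - 1*(-190748) = -25425 + 190748 = 165323)
Y(z, A) = 11*z²
d = 91091 (d = 11*(-7*(-9 - 4))² = 11*(-7*(-13))² = 11*91² = 11*8281 = 91091)
H/d = 165323/91091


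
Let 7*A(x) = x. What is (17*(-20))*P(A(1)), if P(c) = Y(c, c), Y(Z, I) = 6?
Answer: -2040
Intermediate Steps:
A(x) = x/7
P(c) = 6
(17*(-20))*P(A(1)) = (17*(-20))*6 = -340*6 = -2040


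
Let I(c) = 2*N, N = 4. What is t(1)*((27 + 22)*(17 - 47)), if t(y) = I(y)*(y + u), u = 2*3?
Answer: -82320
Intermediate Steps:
I(c) = 8 (I(c) = 2*4 = 8)
u = 6
t(y) = 48 + 8*y (t(y) = 8*(y + 6) = 8*(6 + y) = 48 + 8*y)
t(1)*((27 + 22)*(17 - 47)) = (48 + 8*1)*((27 + 22)*(17 - 47)) = (48 + 8)*(49*(-30)) = 56*(-1470) = -82320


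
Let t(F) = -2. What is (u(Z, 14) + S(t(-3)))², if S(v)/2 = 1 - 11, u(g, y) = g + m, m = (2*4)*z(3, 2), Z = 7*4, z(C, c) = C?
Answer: 1024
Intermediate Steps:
Z = 28
m = 24 (m = (2*4)*3 = 8*3 = 24)
u(g, y) = 24 + g (u(g, y) = g + 24 = 24 + g)
S(v) = -20 (S(v) = 2*(1 - 11) = 2*(-10) = -20)
(u(Z, 14) + S(t(-3)))² = ((24 + 28) - 20)² = (52 - 20)² = 32² = 1024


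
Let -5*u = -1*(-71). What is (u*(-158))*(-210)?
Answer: -471156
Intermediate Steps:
u = -71/5 (u = -(-1)*(-71)/5 = -1/5*71 = -71/5 ≈ -14.200)
(u*(-158))*(-210) = -71/5*(-158)*(-210) = (11218/5)*(-210) = -471156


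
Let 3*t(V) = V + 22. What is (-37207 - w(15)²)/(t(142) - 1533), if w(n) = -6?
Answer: 111729/4435 ≈ 25.193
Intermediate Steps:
t(V) = 22/3 + V/3 (t(V) = (V + 22)/3 = (22 + V)/3 = 22/3 + V/3)
(-37207 - w(15)²)/(t(142) - 1533) = (-37207 - 1*(-6)²)/((22/3 + (⅓)*142) - 1533) = (-37207 - 1*36)/((22/3 + 142/3) - 1533) = (-37207 - 36)/(164/3 - 1533) = -37243/(-4435/3) = -37243*(-3/4435) = 111729/4435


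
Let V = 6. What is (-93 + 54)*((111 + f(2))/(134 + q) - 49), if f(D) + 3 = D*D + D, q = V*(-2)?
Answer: 114348/61 ≈ 1874.6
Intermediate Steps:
q = -12 (q = 6*(-2) = -12)
f(D) = -3 + D + D**2 (f(D) = -3 + (D*D + D) = -3 + (D**2 + D) = -3 + (D + D**2) = -3 + D + D**2)
(-93 + 54)*((111 + f(2))/(134 + q) - 49) = (-93 + 54)*((111 + (-3 + 2 + 2**2))/(134 - 12) - 49) = -39*((111 + (-3 + 2 + 4))/122 - 49) = -39*((111 + 3)*(1/122) - 49) = -39*(114*(1/122) - 49) = -39*(57/61 - 49) = -39*(-2932/61) = 114348/61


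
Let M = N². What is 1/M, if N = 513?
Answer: 1/263169 ≈ 3.7998e-6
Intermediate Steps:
M = 263169 (M = 513² = 263169)
1/M = 1/263169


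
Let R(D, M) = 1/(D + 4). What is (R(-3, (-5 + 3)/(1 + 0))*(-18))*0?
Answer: 0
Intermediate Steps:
R(D, M) = 1/(4 + D)
(R(-3, (-5 + 3)/(1 + 0))*(-18))*0 = (-18/(4 - 3))*0 = (-18/1)*0 = (1*(-18))*0 = -18*0 = 0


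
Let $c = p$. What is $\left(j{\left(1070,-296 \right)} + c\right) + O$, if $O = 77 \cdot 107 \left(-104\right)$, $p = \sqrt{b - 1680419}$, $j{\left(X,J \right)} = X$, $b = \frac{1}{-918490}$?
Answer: $-855786 + \frac{3 i \sqrt{157515732997186710}}{918490} \approx -8.5579 \cdot 10^{5} + 1296.3 i$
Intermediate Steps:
$b = - \frac{1}{918490} \approx -1.0887 \cdot 10^{-6}$
$p = \frac{3 i \sqrt{157515732997186710}}{918490}$ ($p = \sqrt{- \frac{1}{918490} - 1680419} = \sqrt{- \frac{1543448047311}{918490}} = \frac{3 i \sqrt{157515732997186710}}{918490} \approx 1296.3 i$)
$c = \frac{3 i \sqrt{157515732997186710}}{918490} \approx 1296.3 i$
$O = -856856$ ($O = 8239 \left(-104\right) = -856856$)
$\left(j{\left(1070,-296 \right)} + c\right) + O = \left(1070 + \frac{3 i \sqrt{157515732997186710}}{918490}\right) - 856856 = -855786 + \frac{3 i \sqrt{157515732997186710}}{918490}$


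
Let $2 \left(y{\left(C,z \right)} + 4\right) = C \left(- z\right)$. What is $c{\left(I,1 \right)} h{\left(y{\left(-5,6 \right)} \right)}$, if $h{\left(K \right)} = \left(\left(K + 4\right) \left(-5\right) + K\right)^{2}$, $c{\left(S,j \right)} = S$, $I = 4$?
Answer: $16384$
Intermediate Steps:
$y{\left(C,z \right)} = -4 - \frac{C z}{2}$ ($y{\left(C,z \right)} = -4 + \frac{C \left(- z\right)}{2} = -4 + \frac{\left(-1\right) C z}{2} = -4 - \frac{C z}{2}$)
$h{\left(K \right)} = \left(-20 - 4 K\right)^{2}$ ($h{\left(K \right)} = \left(\left(4 + K\right) \left(-5\right) + K\right)^{2} = \left(\left(-20 - 5 K\right) + K\right)^{2} = \left(-20 - 4 K\right)^{2}$)
$c{\left(I,1 \right)} h{\left(y{\left(-5,6 \right)} \right)} = 4 \cdot 16 \left(5 - \left(4 - 15\right)\right)^{2} = 4 \cdot 16 \left(5 + \left(-4 + 15\right)\right)^{2} = 4 \cdot 16 \left(5 + 11\right)^{2} = 4 \cdot 16 \cdot 16^{2} = 4 \cdot 16 \cdot 256 = 4 \cdot 4096 = 16384$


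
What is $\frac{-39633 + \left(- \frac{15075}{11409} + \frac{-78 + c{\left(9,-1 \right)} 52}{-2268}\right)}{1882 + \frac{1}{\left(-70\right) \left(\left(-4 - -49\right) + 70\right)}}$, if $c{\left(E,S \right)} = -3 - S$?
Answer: $- \frac{98282856722225}{4666881946257} \approx -21.06$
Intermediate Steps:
$\frac{-39633 + \left(- \frac{15075}{11409} + \frac{-78 + c{\left(9,-1 \right)} 52}{-2268}\right)}{1882 + \frac{1}{\left(-70\right) \left(\left(-4 - -49\right) + 70\right)}} = \frac{-39633 - \left(\frac{5025}{3803} - \frac{-78 + \left(-3 - -1\right) 52}{-2268}\right)}{1882 + \frac{1}{\left(-70\right) \left(\left(-4 - -49\right) + 70\right)}} = \frac{-39633 - \left(\frac{5025}{3803} - \left(-78 + \left(-3 + 1\right) 52\right) \left(- \frac{1}{2268}\right)\right)}{1882 + \frac{1}{\left(-70\right) \left(\left(-4 + 49\right) + 70\right)}} = \frac{-39633 - \left(\frac{5025}{3803} - \left(-78 - 104\right) \left(- \frac{1}{2268}\right)\right)}{1882 + \frac{1}{\left(-70\right) \left(45 + 70\right)}} = \frac{-39633 - \left(\frac{5025}{3803} - \left(-78 - 104\right) \left(- \frac{1}{2268}\right)\right)}{1882 + \frac{1}{\left(-70\right) 115}} = \frac{-39633 - \frac{764611}{616086}}{1882 + \frac{1}{-8050}} = \frac{-39633 + \left(- \frac{5025}{3803} + \frac{13}{162}\right)}{1882 - \frac{1}{8050}} = \frac{-39633 - \frac{764611}{616086}}{\frac{15150099}{8050}} = \left(- \frac{24418101049}{616086}\right) \frac{8050}{15150099} = - \frac{98282856722225}{4666881946257}$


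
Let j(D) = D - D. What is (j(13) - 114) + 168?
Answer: 54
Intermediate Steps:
j(D) = 0
(j(13) - 114) + 168 = (0 - 114) + 168 = -114 + 168 = 54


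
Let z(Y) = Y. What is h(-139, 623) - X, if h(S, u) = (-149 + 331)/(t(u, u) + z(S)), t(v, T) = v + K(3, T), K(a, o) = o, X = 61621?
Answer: -68214265/1107 ≈ -61621.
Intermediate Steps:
t(v, T) = T + v (t(v, T) = v + T = T + v)
h(S, u) = 182/(S + 2*u) (h(S, u) = (-149 + 331)/((u + u) + S) = 182/(2*u + S) = 182/(S + 2*u))
h(-139, 623) - X = 182/(-139 + 2*623) - 1*61621 = 182/(-139 + 1246) - 61621 = 182/1107 - 61621 = -68214265/1107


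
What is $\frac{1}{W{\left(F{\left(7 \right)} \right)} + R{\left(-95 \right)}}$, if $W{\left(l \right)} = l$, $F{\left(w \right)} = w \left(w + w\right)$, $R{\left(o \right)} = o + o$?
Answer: $- \frac{1}{92} \approx -0.01087$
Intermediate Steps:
$R{\left(o \right)} = 2 o$
$F{\left(w \right)} = 2 w^{2}$ ($F{\left(w \right)} = w 2 w = 2 w^{2}$)
$\frac{1}{W{\left(F{\left(7 \right)} \right)} + R{\left(-95 \right)}} = \frac{1}{2 \cdot 7^{2} + 2 \left(-95\right)} = \frac{1}{2 \cdot 49 - 190} = \frac{1}{98 - 190} = \frac{1}{-92} = - \frac{1}{92}$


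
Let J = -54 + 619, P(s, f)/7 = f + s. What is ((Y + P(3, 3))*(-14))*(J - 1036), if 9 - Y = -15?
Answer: 435204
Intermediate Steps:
P(s, f) = 7*f + 7*s (P(s, f) = 7*(f + s) = 7*f + 7*s)
Y = 24 (Y = 9 - 1*(-15) = 9 + 15 = 24)
J = 565
((Y + P(3, 3))*(-14))*(J - 1036) = ((24 + (7*3 + 7*3))*(-14))*(565 - 1036) = ((24 + (21 + 21))*(-14))*(-471) = ((24 + 42)*(-14))*(-471) = (66*(-14))*(-471) = -924*(-471) = 435204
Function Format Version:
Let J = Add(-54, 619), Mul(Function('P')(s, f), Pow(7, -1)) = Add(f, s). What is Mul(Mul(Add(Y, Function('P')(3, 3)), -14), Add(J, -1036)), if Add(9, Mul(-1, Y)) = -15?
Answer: 435204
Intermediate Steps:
Function('P')(s, f) = Add(Mul(7, f), Mul(7, s)) (Function('P')(s, f) = Mul(7, Add(f, s)) = Add(Mul(7, f), Mul(7, s)))
Y = 24 (Y = Add(9, Mul(-1, -15)) = Add(9, 15) = 24)
J = 565
Mul(Mul(Add(Y, Function('P')(3, 3)), -14), Add(J, -1036)) = Mul(Mul(Add(24, Add(Mul(7, 3), Mul(7, 3))), -14), Add(565, -1036)) = Mul(Mul(Add(24, Add(21, 21)), -14), -471) = Mul(Mul(Add(24, 42), -14), -471) = Mul(Mul(66, -14), -471) = Mul(-924, -471) = 435204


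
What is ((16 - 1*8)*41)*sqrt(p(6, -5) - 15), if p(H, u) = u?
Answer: 656*I*sqrt(5) ≈ 1466.9*I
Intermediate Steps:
((16 - 1*8)*41)*sqrt(p(6, -5) - 15) = ((16 - 1*8)*41)*sqrt(-5 - 15) = ((16 - 8)*41)*sqrt(-20) = (8*41)*(2*I*sqrt(5)) = 328*(2*I*sqrt(5)) = 656*I*sqrt(5)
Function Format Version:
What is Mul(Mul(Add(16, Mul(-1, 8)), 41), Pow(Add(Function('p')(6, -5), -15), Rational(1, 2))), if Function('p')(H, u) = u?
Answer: Mul(656, I, Pow(5, Rational(1, 2))) ≈ Mul(1466.9, I)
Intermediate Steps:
Mul(Mul(Add(16, Mul(-1, 8)), 41), Pow(Add(Function('p')(6, -5), -15), Rational(1, 2))) = Mul(Mul(Add(16, Mul(-1, 8)), 41), Pow(Add(-5, -15), Rational(1, 2))) = Mul(Mul(Add(16, -8), 41), Pow(-20, Rational(1, 2))) = Mul(Mul(8, 41), Mul(2, I, Pow(5, Rational(1, 2)))) = Mul(328, Mul(2, I, Pow(5, Rational(1, 2)))) = Mul(656, I, Pow(5, Rational(1, 2)))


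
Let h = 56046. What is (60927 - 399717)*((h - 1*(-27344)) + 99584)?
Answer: -61989761460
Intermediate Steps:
(60927 - 399717)*((h - 1*(-27344)) + 99584) = (60927 - 399717)*((56046 - 1*(-27344)) + 99584) = -338790*((56046 + 27344) + 99584) = -338790*(83390 + 99584) = -338790*182974 = -61989761460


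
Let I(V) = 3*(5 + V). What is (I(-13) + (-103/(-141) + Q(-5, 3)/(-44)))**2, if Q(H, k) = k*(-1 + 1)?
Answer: 10764961/19881 ≈ 541.47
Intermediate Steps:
I(V) = 15 + 3*V
Q(H, k) = 0 (Q(H, k) = k*0 = 0)
(I(-13) + (-103/(-141) + Q(-5, 3)/(-44)))**2 = ((15 + 3*(-13)) + (-103/(-141) + 0/(-44)))**2 = ((15 - 39) + (-103*(-1/141) + 0*(-1/44)))**2 = (-24 + (103/141 + 0))**2 = (-24 + 103/141)**2 = (-3281/141)**2 = 10764961/19881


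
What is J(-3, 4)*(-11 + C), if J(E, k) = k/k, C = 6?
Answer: -5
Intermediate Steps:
J(E, k) = 1
J(-3, 4)*(-11 + C) = 1*(-11 + 6) = 1*(-5) = -5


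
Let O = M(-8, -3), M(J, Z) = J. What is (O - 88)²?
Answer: 9216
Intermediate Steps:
O = -8
(O - 88)² = (-8 - 88)² = (-96)² = 9216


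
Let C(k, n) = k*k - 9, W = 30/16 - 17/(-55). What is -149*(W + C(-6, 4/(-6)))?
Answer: -1913309/440 ≈ -4348.4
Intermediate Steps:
W = 961/440 (W = 30*(1/16) - 17*(-1/55) = 15/8 + 17/55 = 961/440 ≈ 2.1841)
C(k, n) = -9 + k**2 (C(k, n) = k**2 - 9 = -9 + k**2)
-149*(W + C(-6, 4/(-6))) = -149*(961/440 + (-9 + (-6)**2)) = -149*(961/440 + (-9 + 36)) = -149*(961/440 + 27) = -149*12841/440 = -1913309/440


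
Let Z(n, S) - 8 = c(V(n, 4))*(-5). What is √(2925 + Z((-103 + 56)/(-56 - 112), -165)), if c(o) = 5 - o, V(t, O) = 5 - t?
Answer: √20685378/84 ≈ 54.144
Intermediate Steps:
Z(n, S) = 8 - 5*n (Z(n, S) = 8 + (5 - (5 - n))*(-5) = 8 + (5 + (-5 + n))*(-5) = 8 + n*(-5) = 8 - 5*n)
√(2925 + Z((-103 + 56)/(-56 - 112), -165)) = √(2925 + (8 - 5*(-103 + 56)/(-56 - 112))) = √(2925 + (8 - (-235)/(-168))) = √(2925 + (8 - (-235)*(-1)/168)) = √(2925 + (8 - 5*47/168)) = √(2925 + (8 - 235/168)) = √(2925 + 1109/168) = √(492509/168) = √20685378/84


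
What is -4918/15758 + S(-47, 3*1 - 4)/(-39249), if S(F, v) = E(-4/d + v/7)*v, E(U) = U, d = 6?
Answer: -2026913054/6494100291 ≈ -0.31212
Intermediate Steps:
S(F, v) = v*(-2/3 + v/7) (S(F, v) = (-4/6 + v/7)*v = (-4*1/6 + v*(1/7))*v = (-2/3 + v/7)*v = v*(-2/3 + v/7))
-4918/15758 + S(-47, 3*1 - 4)/(-39249) = -4918/15758 + ((3*1 - 4)*(-14 + 3*(3*1 - 4))/21)/(-39249) = -4918*1/15758 + ((3 - 4)*(-14 + 3*(3 - 4))/21)*(-1/39249) = -2459/7879 + ((1/21)*(-1)*(-14 + 3*(-1)))*(-1/39249) = -2459/7879 + ((1/21)*(-1)*(-14 - 3))*(-1/39249) = -2459/7879 + ((1/21)*(-1)*(-17))*(-1/39249) = -2459/7879 + (17/21)*(-1/39249) = -2459/7879 - 17/824229 = -2026913054/6494100291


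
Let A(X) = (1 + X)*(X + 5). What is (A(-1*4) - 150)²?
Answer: 23409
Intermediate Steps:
A(X) = (1 + X)*(5 + X)
(A(-1*4) - 150)² = ((5 + (-1*4)² + 6*(-1*4)) - 150)² = ((5 + (-4)² + 6*(-4)) - 150)² = ((5 + 16 - 24) - 150)² = (-3 - 150)² = (-153)² = 23409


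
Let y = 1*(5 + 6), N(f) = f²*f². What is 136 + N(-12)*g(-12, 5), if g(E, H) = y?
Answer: 228232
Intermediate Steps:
N(f) = f⁴
y = 11 (y = 1*11 = 11)
g(E, H) = 11
136 + N(-12)*g(-12, 5) = 136 + (-12)⁴*11 = 136 + 20736*11 = 136 + 228096 = 228232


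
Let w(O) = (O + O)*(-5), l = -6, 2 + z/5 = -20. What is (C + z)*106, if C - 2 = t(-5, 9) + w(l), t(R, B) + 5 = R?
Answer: -6148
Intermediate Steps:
z = -110 (z = -10 + 5*(-20) = -10 - 100 = -110)
w(O) = -10*O (w(O) = (2*O)*(-5) = -10*O)
t(R, B) = -5 + R
C = 52 (C = 2 + ((-5 - 5) - 10*(-6)) = 2 + (-10 + 60) = 2 + 50 = 52)
(C + z)*106 = (52 - 110)*106 = -58*106 = -6148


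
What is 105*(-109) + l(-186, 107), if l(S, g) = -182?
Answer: -11627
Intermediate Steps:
105*(-109) + l(-186, 107) = 105*(-109) - 182 = -11445 - 182 = -11627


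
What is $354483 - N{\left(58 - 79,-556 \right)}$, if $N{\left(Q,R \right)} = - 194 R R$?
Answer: $60326867$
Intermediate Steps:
$N{\left(Q,R \right)} = - 194 R^{2}$
$354483 - N{\left(58 - 79,-556 \right)} = 354483 - - 194 \left(-556\right)^{2} = 354483 - \left(-194\right) 309136 = 354483 - -59972384 = 354483 + 59972384 = 60326867$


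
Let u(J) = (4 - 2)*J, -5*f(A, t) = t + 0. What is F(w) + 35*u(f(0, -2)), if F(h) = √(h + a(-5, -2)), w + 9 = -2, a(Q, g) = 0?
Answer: 28 + I*√11 ≈ 28.0 + 3.3166*I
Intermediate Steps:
f(A, t) = -t/5 (f(A, t) = -(t + 0)/5 = -t/5)
u(J) = 2*J
w = -11 (w = -9 - 2 = -11)
F(h) = √h (F(h) = √(h + 0) = √h)
F(w) + 35*u(f(0, -2)) = √(-11) + 35*(2*(-⅕*(-2))) = I*√11 + 35*(2*(⅖)) = I*√11 + 35*(⅘) = I*√11 + 28 = 28 + I*√11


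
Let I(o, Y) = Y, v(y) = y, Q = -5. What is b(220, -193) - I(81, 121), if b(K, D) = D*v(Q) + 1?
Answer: 845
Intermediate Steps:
b(K, D) = 1 - 5*D (b(K, D) = D*(-5) + 1 = -5*D + 1 = 1 - 5*D)
b(220, -193) - I(81, 121) = (1 - 5*(-193)) - 1*121 = (1 + 965) - 121 = 966 - 121 = 845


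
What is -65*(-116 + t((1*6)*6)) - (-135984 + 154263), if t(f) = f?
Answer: -13079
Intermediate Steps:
-65*(-116 + t((1*6)*6)) - (-135984 + 154263) = -65*(-116 + (1*6)*6) - (-135984 + 154263) = -65*(-116 + 6*6) - 1*18279 = -65*(-116 + 36) - 18279 = -65*(-80) - 18279 = 5200 - 18279 = -13079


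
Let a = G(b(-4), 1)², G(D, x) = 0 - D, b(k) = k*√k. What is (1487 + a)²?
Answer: 2024929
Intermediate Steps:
b(k) = k^(3/2)
G(D, x) = -D
a = -64 (a = (-(-4)^(3/2))² = (-(-8)*I)² = (8*I)² = -64)
(1487 + a)² = (1487 - 64)² = 1423² = 2024929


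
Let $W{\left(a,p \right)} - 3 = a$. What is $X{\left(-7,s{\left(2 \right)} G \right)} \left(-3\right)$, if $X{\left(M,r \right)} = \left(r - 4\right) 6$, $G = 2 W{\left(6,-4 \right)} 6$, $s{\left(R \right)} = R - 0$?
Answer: $-3816$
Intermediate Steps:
$s{\left(R \right)} = R$ ($s{\left(R \right)} = R + 0 = R$)
$W{\left(a,p \right)} = 3 + a$
$G = 108$ ($G = 2 \left(3 + 6\right) 6 = 2 \cdot 9 \cdot 6 = 18 \cdot 6 = 108$)
$X{\left(M,r \right)} = -24 + 6 r$ ($X{\left(M,r \right)} = \left(-4 + r\right) 6 = -24 + 6 r$)
$X{\left(-7,s{\left(2 \right)} G \right)} \left(-3\right) = \left(-24 + 6 \cdot 2 \cdot 108\right) \left(-3\right) = \left(-24 + 6 \cdot 216\right) \left(-3\right) = \left(-24 + 1296\right) \left(-3\right) = 1272 \left(-3\right) = -3816$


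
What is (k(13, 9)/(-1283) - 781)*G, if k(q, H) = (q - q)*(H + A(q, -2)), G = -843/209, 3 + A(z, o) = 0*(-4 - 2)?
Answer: 59853/19 ≈ 3150.2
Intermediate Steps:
A(z, o) = -3 (A(z, o) = -3 + 0*(-4 - 2) = -3 + 0*(-6) = -3 + 0 = -3)
G = -843/209 (G = -843*1/209 = -843/209 ≈ -4.0335)
k(q, H) = 0 (k(q, H) = (q - q)*(H - 3) = 0*(-3 + H) = 0)
(k(13, 9)/(-1283) - 781)*G = (0/(-1283) - 781)*(-843/209) = (0*(-1/1283) - 781)*(-843/209) = (0 - 781)*(-843/209) = -781*(-843/209) = 59853/19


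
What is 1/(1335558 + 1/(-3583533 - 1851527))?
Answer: 5435060/7258837863479 ≈ 7.4875e-7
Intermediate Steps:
1/(1335558 + 1/(-3583533 - 1851527)) = 1/(1335558 + 1/(-5435060)) = 1/(1335558 - 1/5435060) = 1/(7258837863479/5435060) = 5435060/7258837863479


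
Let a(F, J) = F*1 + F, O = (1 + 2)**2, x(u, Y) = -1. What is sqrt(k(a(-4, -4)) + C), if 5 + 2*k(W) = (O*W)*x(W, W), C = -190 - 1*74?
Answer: I*sqrt(922)/2 ≈ 15.182*I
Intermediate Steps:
O = 9 (O = 3**2 = 9)
a(F, J) = 2*F (a(F, J) = F + F = 2*F)
C = -264 (C = -190 - 74 = -264)
k(W) = -5/2 - 9*W/2 (k(W) = -5/2 + ((9*W)*(-1))/2 = -5/2 + (-9*W)/2 = -5/2 - 9*W/2)
sqrt(k(a(-4, -4)) + C) = sqrt((-5/2 - 9*(-4)) - 264) = sqrt((-5/2 - 9/2*(-8)) - 264) = sqrt((-5/2 + 36) - 264) = sqrt(67/2 - 264) = sqrt(-461/2) = I*sqrt(922)/2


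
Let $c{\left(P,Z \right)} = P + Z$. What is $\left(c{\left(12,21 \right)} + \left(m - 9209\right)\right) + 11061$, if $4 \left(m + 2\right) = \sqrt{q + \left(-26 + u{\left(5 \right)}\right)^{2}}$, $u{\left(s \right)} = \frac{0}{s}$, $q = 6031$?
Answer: $1883 + \frac{\sqrt{6707}}{4} \approx 1903.5$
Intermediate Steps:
$u{\left(s \right)} = 0$
$m = -2 + \frac{\sqrt{6707}}{4}$ ($m = -2 + \frac{\sqrt{6031 + \left(-26 + 0\right)^{2}}}{4} = -2 + \frac{\sqrt{6031 + \left(-26\right)^{2}}}{4} = -2 + \frac{\sqrt{6031 + 676}}{4} = -2 + \frac{\sqrt{6707}}{4} \approx 18.474$)
$\left(c{\left(12,21 \right)} + \left(m - 9209\right)\right) + 11061 = \left(\left(12 + 21\right) - \left(9211 - \frac{\sqrt{6707}}{4}\right)\right) + 11061 = \left(33 - \left(9211 - \frac{\sqrt{6707}}{4}\right)\right) + 11061 = \left(-9178 + \frac{\sqrt{6707}}{4}\right) + 11061 = 1883 + \frac{\sqrt{6707}}{4}$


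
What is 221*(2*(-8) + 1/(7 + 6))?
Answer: -3519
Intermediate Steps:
221*(2*(-8) + 1/(7 + 6)) = 221*(-16 + 1/13) = 221*(-207/13) = -3519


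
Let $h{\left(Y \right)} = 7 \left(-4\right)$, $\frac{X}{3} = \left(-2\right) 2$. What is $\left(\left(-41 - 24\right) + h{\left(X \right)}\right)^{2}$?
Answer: $8649$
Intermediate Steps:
$X = -12$ ($X = 3 \left(\left(-2\right) 2\right) = 3 \left(-4\right) = -12$)
$h{\left(Y \right)} = -28$
$\left(\left(-41 - 24\right) + h{\left(X \right)}\right)^{2} = \left(\left(-41 - 24\right) - 28\right)^{2} = \left(-65 - 28\right)^{2} = \left(-93\right)^{2} = 8649$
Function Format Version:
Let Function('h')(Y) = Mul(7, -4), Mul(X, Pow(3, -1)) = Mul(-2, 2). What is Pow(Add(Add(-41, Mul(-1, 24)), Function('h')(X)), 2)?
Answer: 8649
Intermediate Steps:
X = -12 (X = Mul(3, Mul(-2, 2)) = Mul(3, -4) = -12)
Function('h')(Y) = -28
Pow(Add(Add(-41, Mul(-1, 24)), Function('h')(X)), 2) = Pow(Add(Add(-41, Mul(-1, 24)), -28), 2) = Pow(Add(Add(-41, -24), -28), 2) = Pow(Add(-65, -28), 2) = Pow(-93, 2) = 8649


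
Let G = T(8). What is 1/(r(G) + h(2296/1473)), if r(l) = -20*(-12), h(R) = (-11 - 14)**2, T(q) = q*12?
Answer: 1/865 ≈ 0.0011561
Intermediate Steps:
T(q) = 12*q
G = 96 (G = 12*8 = 96)
h(R) = 625 (h(R) = (-25)**2 = 625)
r(l) = 240
1/(r(G) + h(2296/1473)) = 1/(240 + 625) = 1/865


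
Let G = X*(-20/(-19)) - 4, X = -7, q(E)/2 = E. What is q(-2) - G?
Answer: 140/19 ≈ 7.3684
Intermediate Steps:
q(E) = 2*E
G = -216/19 (G = -(-140)/(-19) - 4 = -(-140)*(-1)/19 - 4 = -7*20/19 - 4 = -140/19 - 4 = -216/19 ≈ -11.368)
q(-2) - G = 2*(-2) - 1*(-216/19) = -4 + 216/19 = 140/19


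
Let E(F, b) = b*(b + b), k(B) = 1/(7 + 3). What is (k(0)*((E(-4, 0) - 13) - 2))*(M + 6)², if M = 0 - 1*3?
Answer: -27/2 ≈ -13.500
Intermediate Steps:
M = -3 (M = 0 - 3 = -3)
k(B) = ⅒ (k(B) = 1/10 = ⅒)
E(F, b) = 2*b² (E(F, b) = b*(2*b) = 2*b²)
(k(0)*((E(-4, 0) - 13) - 2))*(M + 6)² = (((2*0² - 13) - 2)/10)*(-3 + 6)² = (((2*0 - 13) - 2)/10)*3² = (((0 - 13) - 2)/10)*9 = ((-13 - 2)/10)*9 = ((⅒)*(-15))*9 = -3/2*9 = -27/2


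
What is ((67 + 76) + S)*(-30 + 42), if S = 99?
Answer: 2904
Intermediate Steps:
((67 + 76) + S)*(-30 + 42) = ((67 + 76) + 99)*(-30 + 42) = (143 + 99)*12 = 242*12 = 2904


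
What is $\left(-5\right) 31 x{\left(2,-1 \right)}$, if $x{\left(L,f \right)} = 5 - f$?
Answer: $-930$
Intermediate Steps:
$\left(-5\right) 31 x{\left(2,-1 \right)} = \left(-5\right) 31 \left(5 - -1\right) = - 155 \left(5 + 1\right) = \left(-155\right) 6 = -930$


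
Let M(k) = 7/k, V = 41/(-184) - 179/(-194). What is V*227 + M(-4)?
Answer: 2804223/17848 ≈ 157.12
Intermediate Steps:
V = 12491/17848 (V = 41*(-1/184) - 179*(-1/194) = -41/184 + 179/194 = 12491/17848 ≈ 0.69985)
V*227 + M(-4) = (12491/17848)*227 + 7/(-4) = 2835457/17848 + 7*(-¼) = 2835457/17848 - 7/4 = 2804223/17848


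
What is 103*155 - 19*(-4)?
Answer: 16041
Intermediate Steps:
103*155 - 19*(-4) = 15965 + 76 = 16041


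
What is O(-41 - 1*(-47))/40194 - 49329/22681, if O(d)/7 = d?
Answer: -47185172/21705717 ≈ -2.1739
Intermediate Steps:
O(d) = 7*d
O(-41 - 1*(-47))/40194 - 49329/22681 = (7*(-41 - 1*(-47)))/40194 - 49329/22681 = (7*(-41 + 47))*(1/40194) - 49329*1/22681 = (7*6)*(1/40194) - 49329/22681 = 42*(1/40194) - 49329/22681 = 1/957 - 49329/22681 = -47185172/21705717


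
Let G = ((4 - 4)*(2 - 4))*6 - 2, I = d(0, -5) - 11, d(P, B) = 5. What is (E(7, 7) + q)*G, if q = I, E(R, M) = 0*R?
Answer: 12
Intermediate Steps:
E(R, M) = 0
I = -6 (I = 5 - 11 = -6)
q = -6
G = -2 (G = (0*(-2))*6 - 2 = 0*6 - 2 = 0 - 2 = -2)
(E(7, 7) + q)*G = (0 - 6)*(-2) = -6*(-2) = 12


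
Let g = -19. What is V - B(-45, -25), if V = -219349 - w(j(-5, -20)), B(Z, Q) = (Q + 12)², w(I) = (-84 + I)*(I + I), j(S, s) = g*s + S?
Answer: -437768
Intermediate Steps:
j(S, s) = S - 19*s (j(S, s) = -19*s + S = S - 19*s)
w(I) = 2*I*(-84 + I) (w(I) = (-84 + I)*(2*I) = 2*I*(-84 + I))
B(Z, Q) = (12 + Q)²
V = -437599 (V = -219349 - 2*(-5 - 19*(-20))*(-84 + (-5 - 19*(-20))) = -219349 - 2*(-5 + 380)*(-84 + (-5 + 380)) = -219349 - 2*375*(-84 + 375) = -219349 - 2*375*291 = -219349 - 1*218250 = -219349 - 218250 = -437599)
V - B(-45, -25) = -437599 - (12 - 25)² = -437599 - 1*(-13)² = -437599 - 1*169 = -437599 - 169 = -437768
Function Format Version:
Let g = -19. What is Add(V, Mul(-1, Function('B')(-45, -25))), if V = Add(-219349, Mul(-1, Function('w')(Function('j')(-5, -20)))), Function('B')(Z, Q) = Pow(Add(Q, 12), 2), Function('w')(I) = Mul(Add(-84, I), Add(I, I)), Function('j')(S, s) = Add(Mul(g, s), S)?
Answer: -437768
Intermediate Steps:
Function('j')(S, s) = Add(S, Mul(-19, s)) (Function('j')(S, s) = Add(Mul(-19, s), S) = Add(S, Mul(-19, s)))
Function('w')(I) = Mul(2, I, Add(-84, I)) (Function('w')(I) = Mul(Add(-84, I), Mul(2, I)) = Mul(2, I, Add(-84, I)))
Function('B')(Z, Q) = Pow(Add(12, Q), 2)
V = -437599 (V = Add(-219349, Mul(-1, Mul(2, Add(-5, Mul(-19, -20)), Add(-84, Add(-5, Mul(-19, -20)))))) = Add(-219349, Mul(-1, Mul(2, Add(-5, 380), Add(-84, Add(-5, 380))))) = Add(-219349, Mul(-1, Mul(2, 375, Add(-84, 375)))) = Add(-219349, Mul(-1, Mul(2, 375, 291))) = Add(-219349, Mul(-1, 218250)) = Add(-219349, -218250) = -437599)
Add(V, Mul(-1, Function('B')(-45, -25))) = Add(-437599, Mul(-1, Pow(Add(12, -25), 2))) = Add(-437599, Mul(-1, Pow(-13, 2))) = Add(-437599, Mul(-1, 169)) = Add(-437599, -169) = -437768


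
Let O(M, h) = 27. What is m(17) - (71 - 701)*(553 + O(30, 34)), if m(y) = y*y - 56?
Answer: 365633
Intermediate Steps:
m(y) = -56 + y² (m(y) = y² - 56 = -56 + y²)
m(17) - (71 - 701)*(553 + O(30, 34)) = (-56 + 17²) - (71 - 701)*(553 + 27) = (-56 + 289) - (-630)*580 = 233 - 1*(-365400) = 233 + 365400 = 365633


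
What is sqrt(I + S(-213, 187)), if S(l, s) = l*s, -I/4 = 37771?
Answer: I*sqrt(190915) ≈ 436.94*I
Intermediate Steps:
I = -151084 (I = -4*37771 = -151084)
sqrt(I + S(-213, 187)) = sqrt(-151084 - 213*187) = sqrt(-151084 - 39831) = sqrt(-190915) = I*sqrt(190915)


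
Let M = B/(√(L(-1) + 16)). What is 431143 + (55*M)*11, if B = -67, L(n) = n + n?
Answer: 431143 - 40535*√14/14 ≈ 4.2031e+5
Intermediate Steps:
L(n) = 2*n
M = -67*√14/14 (M = -67/√(2*(-1) + 16) = -67/√(-2 + 16) = -67*√14/14 ≈ -17.906)
431143 + (55*M)*11 = 431143 + (55*(-67*√14/14))*11 = 431143 - 3685*√14/14*11 = 431143 - 40535*√14/14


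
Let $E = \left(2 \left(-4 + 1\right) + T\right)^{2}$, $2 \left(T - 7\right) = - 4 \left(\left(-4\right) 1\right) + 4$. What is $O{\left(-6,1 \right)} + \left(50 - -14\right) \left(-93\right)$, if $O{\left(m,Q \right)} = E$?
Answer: $-5831$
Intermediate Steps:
$T = 17$ ($T = 7 + \frac{- 4 \left(\left(-4\right) 1\right) + 4}{2} = 7 + \frac{\left(-4\right) \left(-4\right) + 4}{2} = 7 + \frac{16 + 4}{2} = 7 + \frac{1}{2} \cdot 20 = 7 + 10 = 17$)
$E = 121$ ($E = \left(2 \left(-4 + 1\right) + 17\right)^{2} = \left(2 \left(-3\right) + 17\right)^{2} = \left(-6 + 17\right)^{2} = 11^{2} = 121$)
$O{\left(m,Q \right)} = 121$
$O{\left(-6,1 \right)} + \left(50 - -14\right) \left(-93\right) = 121 + \left(50 - -14\right) \left(-93\right) = 121 + \left(50 + 14\right) \left(-93\right) = 121 + 64 \left(-93\right) = 121 - 5952 = -5831$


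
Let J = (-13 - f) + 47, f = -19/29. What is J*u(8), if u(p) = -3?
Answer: -3015/29 ≈ -103.97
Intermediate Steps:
f = -19/29 (f = -19*1/29 = -19/29 ≈ -0.65517)
J = 1005/29 (J = (-13 - 1*(-19/29)) + 47 = (-13 + 19/29) + 47 = -358/29 + 47 = 1005/29 ≈ 34.655)
J*u(8) = (1005/29)*(-3) = -3015/29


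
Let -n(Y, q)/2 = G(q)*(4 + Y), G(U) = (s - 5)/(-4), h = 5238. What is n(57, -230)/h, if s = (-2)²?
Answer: -61/10476 ≈ -0.0058228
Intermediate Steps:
s = 4
G(U) = ¼ (G(U) = (4 - 5)/(-4) = -1*(-¼) = ¼)
n(Y, q) = -2 - Y/2 (n(Y, q) = -(4 + Y)/2 = -2*(1 + Y/4) = -2 - Y/2)
n(57, -230)/h = (-2 - ½*57)/5238 = (-2 - 57/2)*(1/5238) = -61/2*1/5238 = -61/10476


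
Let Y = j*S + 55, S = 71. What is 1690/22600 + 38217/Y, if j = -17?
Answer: -7181311/216960 ≈ -33.100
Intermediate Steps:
Y = -1152 (Y = -17*71 + 55 = -1207 + 55 = -1152)
1690/22600 + 38217/Y = 1690/22600 + 38217/(-1152) = 1690*(1/22600) + 38217*(-1/1152) = 169/2260 - 12739/384 = -7181311/216960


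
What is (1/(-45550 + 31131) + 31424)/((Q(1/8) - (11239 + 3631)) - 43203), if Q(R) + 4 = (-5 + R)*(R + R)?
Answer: -14499284960/26797754757 ≈ -0.54106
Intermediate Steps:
Q(R) = -4 + 2*R*(-5 + R) (Q(R) = -4 + (-5 + R)*(R + R) = -4 + (-5 + R)*(2*R) = -4 + 2*R*(-5 + R))
(1/(-45550 + 31131) + 31424)/((Q(1/8) - (11239 + 3631)) - 43203) = (1/(-45550 + 31131) + 31424)/(((-4 - 10/8 + 2*(1/8)²) - (11239 + 3631)) - 43203) = (1/(-14419) + 31424)/(((-4 - 10*⅛ + 2*(⅛)²) - 1*14870) - 43203) = (-1/14419 + 31424)/(((-4 - 5/4 + 2*(1/64)) - 14870) - 43203) = 453102655/(14419*(((-4 - 5/4 + 1/32) - 14870) - 43203)) = 453102655/(14419*((-167/32 - 14870) - 43203)) = 453102655/(14419*(-476007/32 - 43203)) = 453102655/(14419*(-1858503/32)) = (453102655/14419)*(-32/1858503) = -14499284960/26797754757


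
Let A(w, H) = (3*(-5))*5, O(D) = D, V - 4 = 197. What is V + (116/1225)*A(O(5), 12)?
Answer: 9501/49 ≈ 193.90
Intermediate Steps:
V = 201 (V = 4 + 197 = 201)
A(w, H) = -75 (A(w, H) = -15*5 = -75)
V + (116/1225)*A(O(5), 12) = 201 + (116/1225)*(-75) = 201 - 348/49 = 9501/49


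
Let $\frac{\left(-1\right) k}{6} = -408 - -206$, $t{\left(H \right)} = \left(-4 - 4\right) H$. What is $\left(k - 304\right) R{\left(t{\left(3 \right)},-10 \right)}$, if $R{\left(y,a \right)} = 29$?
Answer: $26332$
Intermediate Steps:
$t{\left(H \right)} = - 8 H$
$k = 1212$ ($k = - 6 \left(-408 - -206\right) = - 6 \left(-408 + 206\right) = \left(-6\right) \left(-202\right) = 1212$)
$\left(k - 304\right) R{\left(t{\left(3 \right)},-10 \right)} = \left(1212 - 304\right) 29 = 908 \cdot 29 = 26332$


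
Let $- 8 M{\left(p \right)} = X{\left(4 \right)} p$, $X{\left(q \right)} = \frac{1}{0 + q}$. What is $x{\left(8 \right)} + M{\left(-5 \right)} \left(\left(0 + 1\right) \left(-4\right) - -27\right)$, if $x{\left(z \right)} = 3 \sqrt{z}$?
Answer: $\frac{115}{32} + 6 \sqrt{2} \approx 12.079$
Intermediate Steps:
$X{\left(q \right)} = \frac{1}{q}$
$M{\left(p \right)} = - \frac{p}{32}$ ($M{\left(p \right)} = - \frac{\frac{1}{4} p}{8} = - \frac{p}{32}$)
$x{\left(8 \right)} + M{\left(-5 \right)} \left(\left(0 + 1\right) \left(-4\right) - -27\right) = 3 \sqrt{8} + \left(- \frac{1}{32}\right) \left(-5\right) \left(\left(0 + 1\right) \left(-4\right) - -27\right) = 3 \cdot 2 \sqrt{2} + \frac{5 \left(1 \left(-4\right) + 27\right)}{32} = 6 \sqrt{2} + \frac{5 \left(-4 + 27\right)}{32} = 6 \sqrt{2} + \frac{5}{32} \cdot 23 = 6 \sqrt{2} + \frac{115}{32} = \frac{115}{32} + 6 \sqrt{2}$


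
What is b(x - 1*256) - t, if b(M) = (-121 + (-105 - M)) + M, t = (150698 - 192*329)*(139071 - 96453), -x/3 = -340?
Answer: -3730353766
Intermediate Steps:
x = 1020 (x = -3*(-340) = 1020)
t = 3730353540 (t = (150698 - 63168)*42618 = 87530*42618 = 3730353540)
b(M) = -226 (b(M) = (-226 - M) + M = -226)
b(x - 1*256) - t = -226 - 1*3730353540 = -226 - 3730353540 = -3730353766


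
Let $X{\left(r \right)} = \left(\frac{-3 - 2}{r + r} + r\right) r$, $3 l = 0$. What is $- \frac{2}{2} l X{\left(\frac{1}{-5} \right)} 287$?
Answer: $0$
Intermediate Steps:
$l = 0$ ($l = \frac{1}{3} \cdot 0 = 0$)
$X{\left(r \right)} = r \left(r - \frac{5}{2 r}\right)$ ($X{\left(r \right)} = \left(- \frac{5}{2 r} + r\right) r = \left(r - \frac{5}{2 r}\right) r = r \left(r - \frac{5}{2 r}\right)$)
$- \frac{2}{2} l X{\left(\frac{1}{-5} \right)} 287 = - \frac{2}{2} \cdot 0 \left(- \frac{5}{2} + \left(\frac{1}{-5}\right)^{2}\right) 287 = \left(-2\right) \frac{1}{2} \cdot 0 \left(- \frac{5}{2} + \left(- \frac{1}{5}\right)^{2}\right) 287 = \left(-1\right) 0 \left(- \frac{5}{2} + \frac{1}{25}\right) 287 = 0 \left(- \frac{123}{50}\right) 287 = 0 \cdot 287 = 0$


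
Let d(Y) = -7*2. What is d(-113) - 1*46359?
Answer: -46373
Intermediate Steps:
d(Y) = -14
d(-113) - 1*46359 = -14 - 1*46359 = -14 - 46359 = -46373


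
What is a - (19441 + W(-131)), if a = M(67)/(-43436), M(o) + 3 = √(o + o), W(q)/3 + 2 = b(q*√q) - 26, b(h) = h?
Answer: -840790649/43436 - √134/43436 + 393*I*√131 ≈ -19357.0 + 4498.1*I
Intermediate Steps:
W(q) = -84 + 3*q^(3/2) (W(q) = -6 + 3*(q*√q - 26) = -6 + 3*(q^(3/2) - 26) = -6 + 3*(-26 + q^(3/2)) = -6 + (-78 + 3*q^(3/2)) = -84 + 3*q^(3/2))
M(o) = -3 + √2*√o (M(o) = -3 + √(o + o) = -3 + √(2*o) = -3 + √2*√o)
a = 3/43436 - √134/43436 (a = (-3 + √2*√67)/(-43436) = (-3 + √134)*(-1/43436) = 3/43436 - √134/43436 ≈ -0.00019744)
a - (19441 + W(-131)) = (3/43436 - √134/43436) - (19441 + (-84 + 3*(-131)^(3/2))) = (3/43436 - √134/43436) - (19441 + (-84 + 3*(-131*I*√131))) = (3/43436 - √134/43436) - (19441 + (-84 - 393*I*√131)) = (3/43436 - √134/43436) - (19357 - 393*I*√131) = (3/43436 - √134/43436) + (-19357 + 393*I*√131) = -840790649/43436 - √134/43436 + 393*I*√131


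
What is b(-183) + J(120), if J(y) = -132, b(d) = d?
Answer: -315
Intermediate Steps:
b(-183) + J(120) = -183 - 132 = -315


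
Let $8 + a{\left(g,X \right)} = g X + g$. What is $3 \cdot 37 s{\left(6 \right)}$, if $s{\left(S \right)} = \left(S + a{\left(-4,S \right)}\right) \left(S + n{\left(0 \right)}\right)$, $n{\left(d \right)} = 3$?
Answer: $-29970$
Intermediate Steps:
$a{\left(g,X \right)} = -8 + g + X g$ ($a{\left(g,X \right)} = -8 + \left(g X + g\right) = -8 + \left(X g + g\right) = -8 + \left(g + X g\right) = -8 + g + X g$)
$s{\left(S \right)} = \left(-12 - 3 S\right) \left(3 + S\right)$ ($s{\left(S \right)} = \left(S - \left(12 - S \left(-4\right)\right)\right) \left(S + 3\right) = \left(S - \left(12 + 4 S\right)\right) \left(3 + S\right) = \left(-12 - 3 S\right) \left(3 + S\right)$)
$3 \cdot 37 s{\left(6 \right)} = 3 \cdot 37 \left(-36 - 126 - 3 \cdot 6^{2}\right) = 111 \left(-36 - 126 - 108\right) = 111 \left(-270\right) = -29970$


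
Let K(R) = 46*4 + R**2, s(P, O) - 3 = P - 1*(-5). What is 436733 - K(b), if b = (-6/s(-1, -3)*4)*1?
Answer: 21390325/49 ≈ 4.3654e+5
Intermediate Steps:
s(P, O) = 8 + P (s(P, O) = 3 + (P - 1*(-5)) = 3 + (P + 5) = 3 + (5 + P) = 8 + P)
b = -24/7 (b = (-6/(8 - 1)*4)*1 = (-6/7*4)*1 = (-6*1/7*4)*1 = -6/7*4*1 = -24/7*1 = -24/7 ≈ -3.4286)
K(R) = 184 + R**2
436733 - K(b) = 436733 - (184 + (-24/7)**2) = 436733 - (184 + 576/49) = 436733 - 1*9592/49 = 436733 - 9592/49 = 21390325/49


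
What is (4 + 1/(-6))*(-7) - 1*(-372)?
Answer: 2071/6 ≈ 345.17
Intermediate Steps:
(4 + 1/(-6))*(-7) - 1*(-372) = (4 - ⅙)*(-7) + 372 = (23/6)*(-7) + 372 = -161/6 + 372 = 2071/6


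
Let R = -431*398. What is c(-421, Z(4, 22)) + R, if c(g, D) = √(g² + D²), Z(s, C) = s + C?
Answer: -171538 + √177917 ≈ -1.7112e+5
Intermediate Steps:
Z(s, C) = C + s
R = -171538
c(g, D) = √(D² + g²)
c(-421, Z(4, 22)) + R = √((22 + 4)² + (-421)²) - 171538 = √(26² + 177241) - 171538 = √(676 + 177241) - 171538 = √177917 - 171538 = -171538 + √177917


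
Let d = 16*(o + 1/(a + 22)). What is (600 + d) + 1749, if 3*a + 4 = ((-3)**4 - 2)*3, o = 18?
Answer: 788511/299 ≈ 2637.2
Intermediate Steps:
a = 233/3 (a = -4/3 + (((-3)**4 - 2)*3)/3 = -4/3 + ((81 - 2)*3)/3 = -4/3 + (79*3)/3 = -4/3 + (1/3)*237 = -4/3 + 79 = 233/3 ≈ 77.667)
d = 86160/299 (d = 16*(18 + 1/(233/3 + 22)) = 16*(18 + 1/(299/3)) = 16*(18 + 3/299) = 16*(5385/299) = 86160/299 ≈ 288.16)
(600 + d) + 1749 = (600 + 86160/299) + 1749 = 265560/299 + 1749 = 788511/299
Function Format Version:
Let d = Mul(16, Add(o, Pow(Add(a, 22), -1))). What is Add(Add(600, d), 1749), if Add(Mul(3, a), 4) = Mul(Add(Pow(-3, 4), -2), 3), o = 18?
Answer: Rational(788511, 299) ≈ 2637.2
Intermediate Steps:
a = Rational(233, 3) (a = Add(Rational(-4, 3), Mul(Rational(1, 3), Mul(Add(Pow(-3, 4), -2), 3))) = Add(Rational(-4, 3), Mul(Rational(1, 3), Mul(Add(81, -2), 3))) = Add(Rational(-4, 3), Mul(Rational(1, 3), Mul(79, 3))) = Add(Rational(-4, 3), Mul(Rational(1, 3), 237)) = Add(Rational(-4, 3), 79) = Rational(233, 3) ≈ 77.667)
d = Rational(86160, 299) (d = Mul(16, Add(18, Pow(Add(Rational(233, 3), 22), -1))) = Mul(16, Add(18, Pow(Rational(299, 3), -1))) = Mul(16, Add(18, Rational(3, 299))) = Mul(16, Rational(5385, 299)) = Rational(86160, 299) ≈ 288.16)
Add(Add(600, d), 1749) = Add(Add(600, Rational(86160, 299)), 1749) = Add(Rational(265560, 299), 1749) = Rational(788511, 299)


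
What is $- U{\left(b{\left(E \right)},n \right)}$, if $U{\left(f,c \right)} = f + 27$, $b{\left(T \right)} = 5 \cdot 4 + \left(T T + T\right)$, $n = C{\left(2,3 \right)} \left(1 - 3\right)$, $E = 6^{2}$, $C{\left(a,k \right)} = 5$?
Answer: $-1379$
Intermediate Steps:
$E = 36$
$n = -10$ ($n = 5 \left(1 - 3\right) = 5 \left(-2\right) = -10$)
$b{\left(T \right)} = 20 + T + T^{2}$ ($b{\left(T \right)} = 20 + \left(T^{2} + T\right) = 20 + \left(T + T^{2}\right) = 20 + T + T^{2}$)
$U{\left(f,c \right)} = 27 + f$
$- U{\left(b{\left(E \right)},n \right)} = - (27 + \left(20 + 36 + 36^{2}\right)) = - (27 + \left(20 + 36 + 1296\right)) = - (27 + 1352) = \left(-1\right) 1379 = -1379$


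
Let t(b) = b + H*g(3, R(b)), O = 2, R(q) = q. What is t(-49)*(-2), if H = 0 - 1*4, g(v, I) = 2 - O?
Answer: 98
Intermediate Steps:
g(v, I) = 0 (g(v, I) = 2 - 1*2 = 2 - 2 = 0)
H = -4 (H = 0 - 4 = -4)
t(b) = b (t(b) = b - 4*0 = b + 0 = b)
t(-49)*(-2) = -49*(-2) = 98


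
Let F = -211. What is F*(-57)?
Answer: 12027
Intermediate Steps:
F*(-57) = -211*(-57) = 12027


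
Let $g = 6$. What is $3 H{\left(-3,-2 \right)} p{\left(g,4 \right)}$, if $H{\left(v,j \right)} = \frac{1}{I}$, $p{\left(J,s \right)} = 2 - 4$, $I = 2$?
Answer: $-3$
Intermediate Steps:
$p{\left(J,s \right)} = -2$
$H{\left(v,j \right)} = \frac{1}{2}$
$3 H{\left(-3,-2 \right)} p{\left(g,4 \right)} = 3 \cdot \frac{1}{2} \left(-2\right) = \frac{3}{2} \left(-2\right) = -3$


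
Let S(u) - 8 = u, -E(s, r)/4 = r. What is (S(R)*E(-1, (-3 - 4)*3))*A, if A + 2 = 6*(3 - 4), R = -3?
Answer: -3360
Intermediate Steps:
E(s, r) = -4*r
S(u) = 8 + u
A = -8 (A = -2 + 6*(3 - 4) = -2 + 6*(-1) = -2 - 6 = -8)
(S(R)*E(-1, (-3 - 4)*3))*A = ((8 - 3)*(-4*(-3 - 4)*3))*(-8) = (5*(-(-28)*3))*(-8) = (5*(-4*(-21)))*(-8) = (5*84)*(-8) = 420*(-8) = -3360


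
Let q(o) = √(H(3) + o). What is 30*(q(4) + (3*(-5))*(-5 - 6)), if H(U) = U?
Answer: 4950 + 30*√7 ≈ 5029.4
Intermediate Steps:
q(o) = √(3 + o)
30*(q(4) + (3*(-5))*(-5 - 6)) = 30*(√(3 + 4) + (3*(-5))*(-5 - 6)) = 30*(√7 - 15*(-11)) = 30*(√7 + 165) = 30*(165 + √7) = 4950 + 30*√7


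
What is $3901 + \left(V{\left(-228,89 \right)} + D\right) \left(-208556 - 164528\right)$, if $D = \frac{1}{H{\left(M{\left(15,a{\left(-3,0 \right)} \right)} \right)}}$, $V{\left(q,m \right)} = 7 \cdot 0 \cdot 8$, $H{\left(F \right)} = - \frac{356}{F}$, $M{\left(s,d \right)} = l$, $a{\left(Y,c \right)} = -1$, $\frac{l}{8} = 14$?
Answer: $\frac{10793541}{89} \approx 1.2128 \cdot 10^{5}$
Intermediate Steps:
$l = 112$ ($l = 8 \cdot 14 = 112$)
$M{\left(s,d \right)} = 112$
$V{\left(q,m \right)} = 0$ ($V{\left(q,m \right)} = 0 \cdot 8 = 0$)
$D = - \frac{28}{89}$ ($D = \frac{1}{\left(-356\right) \frac{1}{112}} = \frac{1}{- \frac{89}{28}} = - \frac{28}{89} \approx -0.31461$)
$3901 + \left(V{\left(-228,89 \right)} + D\right) \left(-208556 - 164528\right) = 3901 + \left(0 - \frac{28}{89}\right) \left(-208556 - 164528\right) = 3901 - - \frac{10446352}{89} = 3901 + \frac{10446352}{89} = \frac{10793541}{89}$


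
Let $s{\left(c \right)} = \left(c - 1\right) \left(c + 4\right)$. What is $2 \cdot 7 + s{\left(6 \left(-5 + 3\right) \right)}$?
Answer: $118$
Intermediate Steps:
$s{\left(c \right)} = \left(-1 + c\right) \left(4 + c\right)$
$2 \cdot 7 + s{\left(6 \left(-5 + 3\right) \right)} = 2 \cdot 7 + \left(-4 + \left(6 \left(-5 + 3\right)\right)^{2} + 3 \cdot 6 \left(-5 + 3\right)\right) = 14 + \left(-4 + \left(6 \left(-2\right)\right)^{2} + 3 \cdot 6 \left(-2\right)\right) = 14 + \left(-4 + \left(-12\right)^{2} + 3 \left(-12\right)\right) = 14 - -104 = 14 + 104 = 118$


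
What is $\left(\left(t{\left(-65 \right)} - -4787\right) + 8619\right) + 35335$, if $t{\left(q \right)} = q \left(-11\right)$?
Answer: $49456$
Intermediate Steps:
$t{\left(q \right)} = - 11 q$
$\left(\left(t{\left(-65 \right)} - -4787\right) + 8619\right) + 35335 = \left(\left(\left(-11\right) \left(-65\right) - -4787\right) + 8619\right) + 35335 = \left(\left(715 + \left(-889 + 5676\right)\right) + 8619\right) + 35335 = \left(\left(715 + 4787\right) + 8619\right) + 35335 = \left(5502 + 8619\right) + 35335 = 14121 + 35335 = 49456$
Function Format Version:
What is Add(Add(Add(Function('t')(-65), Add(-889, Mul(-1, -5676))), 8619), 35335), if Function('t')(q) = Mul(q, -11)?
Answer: 49456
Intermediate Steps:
Function('t')(q) = Mul(-11, q)
Add(Add(Add(Function('t')(-65), Add(-889, Mul(-1, -5676))), 8619), 35335) = Add(Add(Add(Mul(-11, -65), Add(-889, Mul(-1, -5676))), 8619), 35335) = Add(Add(Add(715, Add(-889, 5676)), 8619), 35335) = Add(Add(Add(715, 4787), 8619), 35335) = Add(Add(5502, 8619), 35335) = Add(14121, 35335) = 49456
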